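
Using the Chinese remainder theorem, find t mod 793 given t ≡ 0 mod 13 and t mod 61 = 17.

78

13⁻¹ mod 61: 13×47 ≡ 1 (mod 61), so 13⁻¹ ≡ 47.
t = 0 + 13×((17 − 0)×47 mod 61) = 0 + 13×6 = 78.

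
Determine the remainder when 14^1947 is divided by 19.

8

1947 in binary is 11110011011, i.e. 1947 = 1024 + 512 + 256 + 128 + 16 + 8 + 2 + 1.
14^1 ≡ 14 (mod 19)
14^2 ≡ 14^2 = 196 ≡ 6 (mod 19)
14^4 ≡ 6^2 = 36 ≡ 17 (mod 19)
14^8 ≡ 17^2 = 289 ≡ 4 (mod 19)
14^16 ≡ 4^2 = 16 (mod 19)
14^32 ≡ 16^2 = 256 ≡ 9 (mod 19)
14^64 ≡ 9^2 = 81 ≡ 5 (mod 19)
14^128 ≡ 5^2 = 25 ≡ 6 (mod 19)
14^256 ≡ 6^2 = 36 ≡ 17 (mod 19)
14^512 ≡ 17^2 = 289 ≡ 4 (mod 19)
14^1024 ≡ 4^2 = 16 (mod 19)
14^1947 = 14^1024 × 14^512 × 14^256 × 14^128 × 14^16 × 14^8 × 14^2 × 14^1 ≡ 16 × 4 × 17 × 6 × 16 × 4 × 6 × 14 (mod 19).
Accumulate the product:
16 × 4 = 64 ≡ 7
7 × 17 = 119 ≡ 5
5 × 6 = 30 ≡ 11
11 × 16 = 176 ≡ 5
5 × 4 = 20 ≡ 1
1 × 6 = 6
6 × 14 = 84 ≡ 8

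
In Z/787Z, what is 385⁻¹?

787 = 2·385 + 17
385 = 22·17 + 11
17 = 1·11 + 6
11 = 1·6 + 5
6 = 1·5 + 1
5 = 5·1 + 0
gcd(385, 787) = 1, so the inverse exists.
Back-substitute for 1:
1 = 1·6 − 1·5
  = −1·11 + 2·6
  = 2·17 − 3·11
  = −3·385 + 68·17
  = 68·787 − 139·385
So 385⁻¹ ≡ −139 ≡ 648 (mod 787).

648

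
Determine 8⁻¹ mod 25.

22

Apply the Euclidean algorithm and back-substitute:
25 = 3·8 + 1
8 = 8·1 + 0
gcd(8, 25) = 1, so the inverse exists.
Bézout: 1 = 1·25 − 3·8.
So 8⁻¹ ≡ −3 ≡ 22 (mod 25).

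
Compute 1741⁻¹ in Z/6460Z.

141

6460 = 3·1741 + 1237
1741 = 1·1237 + 504
1237 = 2·504 + 229
504 = 2·229 + 46
229 = 4·46 + 45
46 = 1·45 + 1
45 = 45·1 + 0
gcd(1741, 6460) = 1, so the inverse exists.
Bézout: 1 = −38·6460 + 141·1741.
So 1741⁻¹ ≡ 141 (mod 6460).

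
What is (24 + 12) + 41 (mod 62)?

15

24 + 12 = 36
36 + 41 = 77 ≡ 15 (mod 62)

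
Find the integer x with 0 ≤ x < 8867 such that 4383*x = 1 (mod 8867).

4214

8867 = 2·4383 + 101
4383 = 43·101 + 40
101 = 2·40 + 21
40 = 1·21 + 19
21 = 1·19 + 2
19 = 9·2 + 1
2 = 2·1 + 0
gcd(4383, 8867) = 1, so the inverse exists.
Back-substitute for 1:
1 = 1·19 − 9·2
  = −9·21 + 10·19
  = 10·40 − 19·21
  = −19·101 + 48·40
  = 48·4383 − 2083·101
  = −2083·8867 + 4214·4383
So 4383⁻¹ ≡ 4214 (mod 8867).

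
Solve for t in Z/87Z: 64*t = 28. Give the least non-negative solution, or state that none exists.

gcd(64, 87) = 1, so a unique solution mod 87 exists.
64⁻¹ ≡ 34 (mod 87).
t ≡ 34*28 ≡ 82 (mod 87).

82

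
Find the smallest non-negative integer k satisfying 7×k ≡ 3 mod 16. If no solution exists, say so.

5

gcd(7, 16) = 1, so a unique solution mod 16 exists.
7⁻¹ ≡ 7 (mod 16).
k ≡ 7×3 ≡ 5 (mod 16).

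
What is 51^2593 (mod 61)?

30

51^1 ≡ 51 (mod 61)
51^2 ≡ 51^2 = 2601 ≡ 39 (mod 61)
51^4 ≡ 39^2 = 1521 ≡ 57 (mod 61)
51^8 ≡ 57^2 = 3249 ≡ 16 (mod 61)
51^16 ≡ 16^2 = 256 ≡ 12 (mod 61)
51^32 ≡ 12^2 = 144 ≡ 22 (mod 61)
51^64 ≡ 22^2 = 484 ≡ 57 (mod 61)
51^128 ≡ 57^2 = 3249 ≡ 16 (mod 61)
51^256 ≡ 16^2 = 256 ≡ 12 (mod 61)
51^512 ≡ 12^2 = 144 ≡ 22 (mod 61)
51^1024 ≡ 22^2 = 484 ≡ 57 (mod 61)
51^2048 ≡ 57^2 = 3249 ≡ 16 (mod 61)
51^2593 = 51^2048 × 51^512 × 51^32 × 51^1 ≡ 16 × 22 × 22 × 51 (mod 61).
Accumulate the product:
16 × 22 = 352 ≡ 47
47 × 22 = 1034 ≡ 58
58 × 51 = 2958 ≡ 30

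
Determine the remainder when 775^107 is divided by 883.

253

Using repeated squaring:
107 in binary is 1101011, i.e. 107 = 64 + 32 + 8 + 2 + 1.
775^1 ≡ 775 (mod 883)
775^2 ≡ 775^2 = 600625 ≡ 185 (mod 883)
775^4 ≡ 185^2 = 34225 ≡ 671 (mod 883)
775^8 ≡ 671^2 = 450241 ≡ 794 (mod 883)
775^16 ≡ 794^2 = 630436 ≡ 857 (mod 883)
775^32 ≡ 857^2 = 734449 ≡ 676 (mod 883)
775^64 ≡ 676^2 = 456976 ≡ 465 (mod 883)
775^107 = 775^64 · 775^32 · 775^8 · 775^2 · 775^1 ≡ 465 · 676 · 794 · 185 · 775 (mod 883).
Accumulate the product:
465 · 676 = 314340 ≡ 875
875 · 794 = 694750 ≡ 712
712 · 185 = 131720 ≡ 153
153 · 775 = 118575 ≡ 253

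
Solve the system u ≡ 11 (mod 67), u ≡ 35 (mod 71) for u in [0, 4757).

67⁻¹ mod 71: 67×53 ≡ 1 (mod 71), so 67⁻¹ ≡ 53.
u = 11 + 67×((35 − 11)×53 mod 71) = 11 + 67×65 = 4366.
Check: 4366 mod 67 = 11, 4366 mod 71 = 35. ✓

4366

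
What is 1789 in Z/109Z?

45

1789 = 16*109 + 45, so 1789 ≡ 45 (mod 109).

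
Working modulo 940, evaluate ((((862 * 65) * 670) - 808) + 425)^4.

862 * 65 = 56030 ≡ 570 (mod 940)
570 * 670 = 381900 ≡ 260 (mod 940)
260 - 808 = -548 ≡ 392 (mod 940)
392 + 425 = 817
(817)^4 ≡ 401 (mod 940)

401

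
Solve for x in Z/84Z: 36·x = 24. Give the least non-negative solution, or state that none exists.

3

gcd(36, 84) = 12, and 12 | 24, so solutions exist.
Divide through by 12: 3·x ≡ 2 (mod 7).
3⁻¹ ≡ 5 (mod 7).
x ≡ 5·2 ≡ 3 (mod 7).
The smallest non-negative solution is x = 3.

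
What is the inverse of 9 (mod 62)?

7

Apply the Euclidean algorithm and back-substitute:
62 = 6·9 + 8
9 = 1·8 + 1
8 = 8·1 + 0
gcd(9, 62) = 1, so the inverse exists.
Back-substitute for 1:
1 = 1·9 − 1·8
  = −1·62 + 7·9
So 9⁻¹ ≡ 7 (mod 62).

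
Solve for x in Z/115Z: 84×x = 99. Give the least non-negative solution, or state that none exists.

gcd(84, 115) = 1, so a unique solution mod 115 exists.
84⁻¹ ≡ 89 (mod 115).
x ≡ 89×99 ≡ 71 (mod 115).

71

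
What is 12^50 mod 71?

45

By square-and-multiply:
50 in binary is 110010, i.e. 50 = 32 + 16 + 2.
12^1 ≡ 12 (mod 71)
12^2 ≡ 12^2 = 144 ≡ 2 (mod 71)
12^4 ≡ 2^2 = 4 (mod 71)
12^8 ≡ 4^2 = 16 (mod 71)
12^16 ≡ 16^2 = 256 ≡ 43 (mod 71)
12^32 ≡ 43^2 = 1849 ≡ 3 (mod 71)
12^50 = 12^32 * 12^16 * 12^2 ≡ 3 * 43 * 2 (mod 71).
Accumulate the product:
3 * 43 = 129 ≡ 58
58 * 2 = 116 ≡ 45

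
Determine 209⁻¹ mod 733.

242

Run the extended Euclidean algorithm:
733 = 3·209 + 106
209 = 1·106 + 103
106 = 1·103 + 3
103 = 34·3 + 1
3 = 3·1 + 0
gcd(209, 733) = 1, so the inverse exists.
Back-substitute for 1:
1 = 1·103 − 34·3
  = −34·106 + 35·103
  = 35·209 − 69·106
  = −69·733 + 242·209
So 209⁻¹ ≡ 242 (mod 733).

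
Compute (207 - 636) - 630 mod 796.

533

207 - 636 = -429 ≡ 367 (mod 796)
367 - 630 = -263 ≡ 533 (mod 796)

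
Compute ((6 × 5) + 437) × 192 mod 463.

6 × 5 = 30
30 + 437 = 467 ≡ 4 (mod 463)
4 × 192 = 768 ≡ 305 (mod 463)

305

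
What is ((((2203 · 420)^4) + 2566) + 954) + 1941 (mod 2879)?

2593

2203 · 420 = 925260 ≡ 1101 (mod 2879)
(1101)^4 ≡ 11 (mod 2879)
11 + 2566 = 2577
2577 + 954 = 3531 ≡ 652 (mod 2879)
652 + 1941 = 2593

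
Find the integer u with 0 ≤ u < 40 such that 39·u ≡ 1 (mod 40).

39

Run the extended Euclidean algorithm:
40 = 1·39 + 1
39 = 39·1 + 0
gcd(39, 40) = 1, so the inverse exists.
Back-substitute for 1:
1 = 1·40 − 1·39
So 39⁻¹ ≡ −1 ≡ 39 (mod 40).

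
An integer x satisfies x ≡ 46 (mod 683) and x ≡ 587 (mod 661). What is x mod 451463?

683⁻¹ mod 661: 683*631 ≡ 1 (mod 661), so 683⁻¹ ≡ 631.
x = 46 + 683*((587 − 46)*631 mod 661) = 46 + 683*295 = 201531.

201531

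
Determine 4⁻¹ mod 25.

19

Run the extended Euclidean algorithm:
25 = 6·4 + 1
4 = 4·1 + 0
gcd(4, 25) = 1, so the inverse exists.
Back-substitute for 1:
1 = 1·25 − 6·4
So 4⁻¹ ≡ −6 ≡ 19 (mod 25).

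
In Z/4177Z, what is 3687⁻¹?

1219

4177 = 1×3687 + 490
3687 = 7×490 + 257
490 = 1×257 + 233
257 = 1×233 + 24
233 = 9×24 + 17
24 = 1×17 + 7
17 = 2×7 + 3
7 = 2×3 + 1
3 = 3×1 + 0
gcd(3687, 4177) = 1, so the inverse exists.
Bézout: 1 = −1076×4177 + 1219×3687.
So 3687⁻¹ ≡ 1219 (mod 4177).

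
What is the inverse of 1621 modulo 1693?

870

By the extended Euclidean algorithm:
1693 = 1·1621 + 72
1621 = 22·72 + 37
72 = 1·37 + 35
37 = 1·35 + 2
35 = 17·2 + 1
2 = 2·1 + 0
gcd(1621, 1693) = 1, so the inverse exists.
Back-substitute for 1:
1 = 1·35 − 17·2
  = −17·37 + 18·35
  = 18·72 − 35·37
  = −35·1621 + 788·72
  = 788·1693 − 823·1621
So 1621⁻¹ ≡ −823 ≡ 870 (mod 1693).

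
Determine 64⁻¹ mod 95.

Apply the Euclidean algorithm and back-substitute:
95 = 1·64 + 31
64 = 2·31 + 2
31 = 15·2 + 1
2 = 2·1 + 0
gcd(64, 95) = 1, so the inverse exists.
Back-substitute for 1:
1 = 1·31 − 15·2
  = −15·64 + 31·31
  = 31·95 − 46·64
So 64⁻¹ ≡ −46 ≡ 49 (mod 95).

49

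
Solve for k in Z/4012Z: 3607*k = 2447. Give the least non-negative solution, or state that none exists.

2629

gcd(3607, 4012) = 1, so a unique solution mod 4012 exists.
3607⁻¹ ≡ 3695 (mod 4012).
k ≡ 3695*2447 ≡ 2629 (mod 4012).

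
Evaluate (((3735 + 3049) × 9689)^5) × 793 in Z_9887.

6082

3735 + 3049 = 6784
6784 × 9689 = 65730176 ≡ 1400 (mod 9887)
(1400)^5 ≡ 4920 (mod 9887)
4920 × 793 = 3901560 ≡ 6082 (mod 9887)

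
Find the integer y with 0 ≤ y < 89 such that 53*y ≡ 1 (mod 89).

89 = 1*53 + 36
53 = 1*36 + 17
36 = 2*17 + 2
17 = 8*2 + 1
2 = 2*1 + 0
gcd(53, 89) = 1, so the inverse exists.
Back-substitute for 1:
1 = 1*17 − 8*2
  = −8*36 + 17*17
  = 17*53 − 25*36
  = −25*89 + 42*53
So 53⁻¹ ≡ 42 (mod 89).

42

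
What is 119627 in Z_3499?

119627 = 34*3499 + 661, so 119627 ≡ 661 (mod 3499).

661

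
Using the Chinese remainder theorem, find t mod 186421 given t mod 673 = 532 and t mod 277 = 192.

673⁻¹ mod 277: 673*142 ≡ 1 (mod 277), so 673⁻¹ ≡ 142.
t = 532 + 673*((192 − 532)*142 mod 277) = 532 + 673*195 = 131767.

131767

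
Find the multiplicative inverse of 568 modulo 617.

Apply the Euclidean algorithm and back-substitute:
617 = 1·568 + 49
568 = 11·49 + 29
49 = 1·29 + 20
29 = 1·20 + 9
20 = 2·9 + 2
9 = 4·2 + 1
2 = 2·1 + 0
gcd(568, 617) = 1, so the inverse exists.
Bézout: 1 = −255·617 + 277·568.
So 568⁻¹ ≡ 277 (mod 617).

277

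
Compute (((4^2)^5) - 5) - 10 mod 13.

7

(4)^2 ≡ 3 (mod 13)
(3)^5 ≡ 9 (mod 13)
9 - 5 = 4
4 - 10 = -6 ≡ 7 (mod 13)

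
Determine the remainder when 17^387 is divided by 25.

23

Using repeated squaring:
387 in binary is 110000011, i.e. 387 = 256 + 128 + 2 + 1.
17^1 ≡ 17 (mod 25)
17^2 ≡ 17^2 = 289 ≡ 14 (mod 25)
17^4 ≡ 14^2 = 196 ≡ 21 (mod 25)
17^8 ≡ 21^2 = 441 ≡ 16 (mod 25)
17^16 ≡ 16^2 = 256 ≡ 6 (mod 25)
17^32 ≡ 6^2 = 36 ≡ 11 (mod 25)
17^64 ≡ 11^2 = 121 ≡ 21 (mod 25)
17^128 ≡ 21^2 = 441 ≡ 16 (mod 25)
17^256 ≡ 16^2 = 256 ≡ 6 (mod 25)
17^387 = 17^256 × 17^128 × 17^2 × 17^1 ≡ 6 × 16 × 14 × 17 (mod 25).
Accumulate the product:
6 × 16 = 96 ≡ 21
21 × 14 = 294 ≡ 19
19 × 17 = 323 ≡ 23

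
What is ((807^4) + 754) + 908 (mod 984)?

375

(807)^4 ≡ 681 (mod 984)
681 + 754 = 1435 ≡ 451 (mod 984)
451 + 908 = 1359 ≡ 375 (mod 984)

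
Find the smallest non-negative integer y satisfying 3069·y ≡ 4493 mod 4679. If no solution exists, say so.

gcd(3069, 4679) = 1, so a unique solution mod 4679 exists.
3069⁻¹ ≡ 2293 (mod 4679).
y ≡ 2293·4493 ≡ 3970 (mod 4679).

3970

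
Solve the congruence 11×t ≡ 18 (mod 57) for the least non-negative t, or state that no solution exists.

gcd(11, 57) = 1, so a unique solution mod 57 exists.
11⁻¹ ≡ 26 (mod 57).
t ≡ 26×18 ≡ 12 (mod 57).

12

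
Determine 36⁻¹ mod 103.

Run the extended Euclidean algorithm:
103 = 2*36 + 31
36 = 1*31 + 5
31 = 6*5 + 1
5 = 5*1 + 0
gcd(36, 103) = 1, so the inverse exists.
Bézout: 1 = 7*103 − 20*36.
So 36⁻¹ ≡ −20 ≡ 83 (mod 103).

83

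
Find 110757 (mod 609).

110757 = 181×609 + 528, so 110757 ≡ 528 (mod 609).

528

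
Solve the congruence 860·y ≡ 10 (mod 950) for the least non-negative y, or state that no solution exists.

gcd(860, 950) = 10, and 10 | 10, so solutions exist.
Divide through by 10: 86·y = 1 (mod 95).
86⁻¹ ≡ 21 (mod 95).
y ≡ 21·1 ≡ 21 (mod 95).
The smallest non-negative solution is y = 21.

21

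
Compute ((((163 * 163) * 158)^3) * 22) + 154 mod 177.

42

163 * 163 = 26569 ≡ 19 (mod 177)
19 * 158 = 3002 ≡ 170 (mod 177)
(170)^3 ≡ 11 (mod 177)
11 * 22 = 242 ≡ 65 (mod 177)
65 + 154 = 219 ≡ 42 (mod 177)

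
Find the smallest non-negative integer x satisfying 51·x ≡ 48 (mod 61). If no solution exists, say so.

gcd(51, 61) = 1, so a unique solution mod 61 exists.
51⁻¹ ≡ 6 (mod 61).
x ≡ 6·48 ≡ 44 (mod 61).

44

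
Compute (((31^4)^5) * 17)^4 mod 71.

(31)^4 ≡ 24 (mod 71)
(24)^5 ≡ 45 (mod 71)
45 * 17 = 765 ≡ 55 (mod 71)
(55)^4 ≡ 3 (mod 71)

3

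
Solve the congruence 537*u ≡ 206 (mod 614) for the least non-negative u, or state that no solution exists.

404

gcd(537, 614) = 1, so a unique solution mod 614 exists.
537⁻¹ ≡ 303 (mod 614).
u ≡ 303*206 ≡ 404 (mod 614).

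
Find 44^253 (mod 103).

54

Compute successive squares:
44^1 ≡ 44 (mod 103)
44^2 ≡ 44^2 = 1936 ≡ 82 (mod 103)
44^4 ≡ 82^2 = 6724 ≡ 29 (mod 103)
44^8 ≡ 29^2 = 841 ≡ 17 (mod 103)
44^16 ≡ 17^2 = 289 ≡ 83 (mod 103)
44^32 ≡ 83^2 = 6889 ≡ 91 (mod 103)
44^64 ≡ 91^2 = 8281 ≡ 41 (mod 103)
44^128 ≡ 41^2 = 1681 ≡ 33 (mod 103)
44^253 = 44^128 * 44^64 * 44^32 * 44^16 * 44^8 * 44^4 * 44^1 ≡ 33 * 41 * 91 * 83 * 17 * 29 * 44 (mod 103).
Accumulate the product:
33 * 41 = 1353 ≡ 14
14 * 91 = 1274 ≡ 38
38 * 83 = 3154 ≡ 64
64 * 17 = 1088 ≡ 58
58 * 29 = 1682 ≡ 34
34 * 44 = 1496 ≡ 54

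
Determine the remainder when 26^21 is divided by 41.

21 in binary is 10101, i.e. 21 = 16 + 4 + 1.
26^1 ≡ 26 (mod 41)
26^2 ≡ 26^2 = 676 ≡ 20 (mod 41)
26^4 ≡ 20^2 = 400 ≡ 31 (mod 41)
26^8 ≡ 31^2 = 961 ≡ 18 (mod 41)
26^16 ≡ 18^2 = 324 ≡ 37 (mod 41)
26^21 = 26^16 · 26^4 · 26^1 ≡ 37 · 31 · 26 (mod 41).
Accumulate the product:
37 · 31 = 1147 ≡ 40
40 · 26 = 1040 ≡ 15

15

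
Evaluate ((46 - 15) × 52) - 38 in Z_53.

37

46 - 15 = 31
31 × 52 = 1612 ≡ 22 (mod 53)
22 - 38 = -16 ≡ 37 (mod 53)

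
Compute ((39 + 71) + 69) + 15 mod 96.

2

39 + 71 = 110 ≡ 14 (mod 96)
14 + 69 = 83
83 + 15 = 98 ≡ 2 (mod 96)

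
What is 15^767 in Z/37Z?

By square-and-multiply:
767 in binary is 1011111111, i.e. 767 = 512 + 128 + 64 + 32 + 16 + 8 + 4 + 2 + 1.
15^1 ≡ 15 (mod 37)
15^2 ≡ 15^2 = 225 ≡ 3 (mod 37)
15^4 ≡ 3^2 = 9 (mod 37)
15^8 ≡ 9^2 = 81 ≡ 7 (mod 37)
15^16 ≡ 7^2 = 49 ≡ 12 (mod 37)
15^32 ≡ 12^2 = 144 ≡ 33 (mod 37)
15^64 ≡ 33^2 = 1089 ≡ 16 (mod 37)
15^128 ≡ 16^2 = 256 ≡ 34 (mod 37)
15^256 ≡ 34^2 = 1156 ≡ 9 (mod 37)
15^512 ≡ 9^2 = 81 ≡ 7 (mod 37)
15^767 = 15^512 * 15^128 * 15^64 * 15^32 * 15^16 * 15^8 * 15^4 * 15^2 * 15^1 ≡ 7 * 34 * 16 * 33 * 12 * 7 * 9 * 3 * 15 (mod 37).
Accumulate the product:
7 * 34 = 238 ≡ 16
16 * 16 = 256 ≡ 34
34 * 33 = 1122 ≡ 12
12 * 12 = 144 ≡ 33
33 * 7 = 231 ≡ 9
9 * 9 = 81 ≡ 7
7 * 3 = 21
21 * 15 = 315 ≡ 19

19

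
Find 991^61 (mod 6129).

61 in binary is 111101, i.e. 61 = 32 + 16 + 8 + 4 + 1.
991^1 ≡ 991 (mod 6129)
991^2 ≡ 991^2 = 982081 ≡ 1441 (mod 6129)
991^4 ≡ 1441^2 = 2076481 ≡ 4879 (mod 6129)
991^8 ≡ 4879^2 = 23804641 ≡ 5734 (mod 6129)
991^16 ≡ 5734^2 = 32878756 ≡ 2800 (mod 6129)
991^32 ≡ 2800^2 = 7840000 ≡ 1009 (mod 6129)
991^61 = 991^32 * 991^16 * 991^8 * 991^4 * 991^1 ≡ 1009 * 2800 * 5734 * 4879 * 991 (mod 6129).
Accumulate the product:
1009 * 2800 = 2825200 ≡ 5860
5860 * 5734 = 33601240 ≡ 2062
2062 * 4879 = 10060498 ≡ 2809
2809 * 991 = 2783719 ≡ 1153

1153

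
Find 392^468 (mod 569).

468 in binary is 111010100, i.e. 468 = 256 + 128 + 64 + 16 + 4.
392^1 ≡ 392 (mod 569)
392^2 ≡ 392^2 = 153664 ≡ 34 (mod 569)
392^4 ≡ 34^2 = 1156 ≡ 18 (mod 569)
392^8 ≡ 18^2 = 324 (mod 569)
392^16 ≡ 324^2 = 104976 ≡ 280 (mod 569)
392^32 ≡ 280^2 = 78400 ≡ 447 (mod 569)
392^64 ≡ 447^2 = 199809 ≡ 90 (mod 569)
392^128 ≡ 90^2 = 8100 ≡ 134 (mod 569)
392^256 ≡ 134^2 = 17956 ≡ 317 (mod 569)
392^468 = 392^256 · 392^128 · 392^64 · 392^16 · 392^4 ≡ 317 · 134 · 90 · 280 · 18 (mod 569).
Accumulate the product:
317 · 134 = 42478 ≡ 372
372 · 90 = 33480 ≡ 478
478 · 280 = 133840 ≡ 125
125 · 18 = 2250 ≡ 543

543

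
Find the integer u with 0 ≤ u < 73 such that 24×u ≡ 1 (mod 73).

73 = 3×24 + 1
24 = 24×1 + 0
gcd(24, 73) = 1, so the inverse exists.
Bézout: 1 = 1×73 − 3×24.
So 24⁻¹ ≡ −3 ≡ 70 (mod 73).

70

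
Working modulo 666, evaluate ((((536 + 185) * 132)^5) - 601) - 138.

536 + 185 = 721 ≡ 55 (mod 666)
55 * 132 = 7260 ≡ 600 (mod 666)
(600)^5 ≡ 504 (mod 666)
504 - 601 = -97 ≡ 569 (mod 666)
569 - 138 = 431

431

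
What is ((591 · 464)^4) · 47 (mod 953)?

591 · 464 = 274224 ≡ 713 (mod 953)
(713)^4 ≡ 95 (mod 953)
95 · 47 = 4465 ≡ 653 (mod 953)

653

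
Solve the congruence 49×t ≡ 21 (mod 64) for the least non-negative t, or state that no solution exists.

37

gcd(49, 64) = 1, so a unique solution mod 64 exists.
49⁻¹ ≡ 17 (mod 64).
t ≡ 17×21 ≡ 37 (mod 64).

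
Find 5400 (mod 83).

5

5400 = 65·83 + 5, so 5400 ≡ 5 (mod 83).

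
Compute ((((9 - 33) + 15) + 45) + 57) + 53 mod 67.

9 - 33 = -24 ≡ 43 (mod 67)
43 + 15 = 58
58 + 45 = 103 ≡ 36 (mod 67)
36 + 57 = 93 ≡ 26 (mod 67)
26 + 53 = 79 ≡ 12 (mod 67)

12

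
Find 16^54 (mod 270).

136

54 in binary is 110110, i.e. 54 = 32 + 16 + 4 + 2.
16^1 ≡ 16 (mod 270)
16^2 ≡ 16^2 = 256 (mod 270)
16^4 ≡ 256^2 = 65536 ≡ 196 (mod 270)
16^8 ≡ 196^2 = 38416 ≡ 76 (mod 270)
16^16 ≡ 76^2 = 5776 ≡ 106 (mod 270)
16^32 ≡ 106^2 = 11236 ≡ 166 (mod 270)
16^54 = 16^32 · 16^16 · 16^4 · 16^2 ≡ 166 · 106 · 196 · 256 (mod 270).
Accumulate the product:
166 · 106 = 17596 ≡ 46
46 · 196 = 9016 ≡ 106
106 · 256 = 27136 ≡ 136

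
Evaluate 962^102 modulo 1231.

102 in binary is 1100110, i.e. 102 = 64 + 32 + 4 + 2.
962^1 ≡ 962 (mod 1231)
962^2 ≡ 962^2 = 925444 ≡ 963 (mod 1231)
962^4 ≡ 963^2 = 927369 ≡ 426 (mod 1231)
962^8 ≡ 426^2 = 181476 ≡ 519 (mod 1231)
962^16 ≡ 519^2 = 269361 ≡ 1003 (mod 1231)
962^32 ≡ 1003^2 = 1006009 ≡ 282 (mod 1231)
962^64 ≡ 282^2 = 79524 ≡ 740 (mod 1231)
962^102 = 962^64 * 962^32 * 962^4 * 962^2 ≡ 740 * 282 * 426 * 963 (mod 1231).
Accumulate the product:
740 * 282 = 208680 ≡ 641
641 * 426 = 273066 ≡ 1015
1015 * 963 = 977445 ≡ 31

31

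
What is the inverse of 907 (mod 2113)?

Apply the Euclidean algorithm and back-substitute:
2113 = 2·907 + 299
907 = 3·299 + 10
299 = 29·10 + 9
10 = 1·9 + 1
9 = 9·1 + 0
gcd(907, 2113) = 1, so the inverse exists.
Bézout: 1 = −91·2113 + 212·907.
So 907⁻¹ ≡ 212 (mod 2113).

212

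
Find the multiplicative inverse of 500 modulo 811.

Run the extended Euclidean algorithm:
811 = 1*500 + 311
500 = 1*311 + 189
311 = 1*189 + 122
189 = 1*122 + 67
122 = 1*67 + 55
67 = 1*55 + 12
55 = 4*12 + 7
12 = 1*7 + 5
7 = 1*5 + 2
5 = 2*2 + 1
2 = 2*1 + 0
gcd(500, 811) = 1, so the inverse exists.
Bézout: 1 = −209*811 + 339*500.
So 500⁻¹ ≡ 339 (mod 811).

339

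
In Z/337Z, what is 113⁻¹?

By the extended Euclidean algorithm:
337 = 2·113 + 111
113 = 1·111 + 2
111 = 55·2 + 1
2 = 2·1 + 0
gcd(113, 337) = 1, so the inverse exists.
Back-substitute for 1:
1 = 1·111 − 55·2
  = −55·113 + 56·111
  = 56·337 − 167·113
So 113⁻¹ ≡ −167 ≡ 170 (mod 337).

170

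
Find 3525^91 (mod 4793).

4167

Compute successive squares:
3525^1 ≡ 3525 (mod 4793)
3525^2 ≡ 3525^2 = 12425625 ≡ 2169 (mod 4793)
3525^4 ≡ 2169^2 = 4704561 ≡ 2628 (mod 4793)
3525^8 ≡ 2628^2 = 6906384 ≡ 4464 (mod 4793)
3525^16 ≡ 4464^2 = 19927296 ≡ 2795 (mod 4793)
3525^32 ≡ 2795^2 = 7812025 ≡ 4228 (mod 4793)
3525^64 ≡ 4228^2 = 17875984 ≡ 2887 (mod 4793)
3525^91 = 3525^64 × 3525^16 × 3525^8 × 3525^2 × 3525^1 ≡ 2887 × 2795 × 4464 × 2169 × 3525 (mod 4793).
Accumulate the product:
2887 × 2795 = 8069165 ≡ 2546
2546 × 4464 = 11365344 ≡ 1141
1141 × 2169 = 2474829 ≡ 1641
1641 × 3525 = 5784525 ≡ 4167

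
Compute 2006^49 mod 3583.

3198

2006^1 ≡ 2006 (mod 3583)
2006^2 ≡ 2006^2 = 4024036 ≡ 327 (mod 3583)
2006^4 ≡ 327^2 = 106929 ≡ 3022 (mod 3583)
2006^8 ≡ 3022^2 = 9132484 ≡ 3000 (mod 3583)
2006^16 ≡ 3000^2 = 9000000 ≡ 3087 (mod 3583)
2006^32 ≡ 3087^2 = 9529569 ≡ 2372 (mod 3583)
2006^49 = 2006^32 × 2006^16 × 2006^1 ≡ 2372 × 3087 × 2006 (mod 3583).
Accumulate the product:
2372 × 3087 = 7322364 ≡ 2295
2295 × 2006 = 4603770 ≡ 3198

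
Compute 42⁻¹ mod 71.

22

By the extended Euclidean algorithm:
71 = 1×42 + 29
42 = 1×29 + 13
29 = 2×13 + 3
13 = 4×3 + 1
3 = 3×1 + 0
gcd(42, 71) = 1, so the inverse exists.
Bézout: 1 = −13×71 + 22×42.
So 42⁻¹ ≡ 22 (mod 71).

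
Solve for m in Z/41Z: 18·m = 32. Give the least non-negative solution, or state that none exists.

gcd(18, 41) = 1, so a unique solution mod 41 exists.
18⁻¹ ≡ 16 (mod 41).
m ≡ 16·32 ≡ 20 (mod 41).

20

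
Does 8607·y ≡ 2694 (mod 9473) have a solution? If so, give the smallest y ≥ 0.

gcd(8607, 9473) = 1, so a unique solution mod 9473 exists.
8607⁻¹ ≡ 536 (mod 9473).
y ≡ 536·2694 ≡ 4088 (mod 9473).

4088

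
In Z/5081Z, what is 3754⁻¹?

5081 = 1*3754 + 1327
3754 = 2*1327 + 1100
1327 = 1*1100 + 227
1100 = 4*227 + 192
227 = 1*192 + 35
192 = 5*35 + 17
35 = 2*17 + 1
17 = 17*1 + 0
gcd(3754, 5081) = 1, so the inverse exists.
Bézout: 1 = 215*5081 − 291*3754.
So 3754⁻¹ ≡ −291 ≡ 4790 (mod 5081).

4790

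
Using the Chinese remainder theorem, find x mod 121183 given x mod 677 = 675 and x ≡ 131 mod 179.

677⁻¹ mod 179: 677×78 ≡ 1 (mod 179), so 677⁻¹ ≡ 78.
x = 675 + 677×((131 − 675)×78 mod 179) = 675 + 677×170 = 115765.

115765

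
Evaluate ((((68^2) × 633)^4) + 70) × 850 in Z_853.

274

(68)^2 ≡ 359 (mod 853)
359 × 633 = 227247 ≡ 349 (mod 853)
(349)^4 ≡ 123 (mod 853)
123 + 70 = 193
193 × 850 = 164050 ≡ 274 (mod 853)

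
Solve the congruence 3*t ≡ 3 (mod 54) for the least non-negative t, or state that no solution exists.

1

gcd(3, 54) = 3, and 3 | 3, so solutions exist.
Divide through by 3: 1*t = 1 (mod 18).
1⁻¹ ≡ 1 (mod 18).
t ≡ 1*1 ≡ 1 (mod 18).
The smallest non-negative solution is t = 1.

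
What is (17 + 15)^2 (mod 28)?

17 + 15 = 32 ≡ 4 (mod 28)
(4)^2 ≡ 16 (mod 28)

16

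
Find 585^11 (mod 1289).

1055

11 in binary is 1011, i.e. 11 = 8 + 2 + 1.
585^1 ≡ 585 (mod 1289)
585^2 ≡ 585^2 = 342225 ≡ 640 (mod 1289)
585^4 ≡ 640^2 = 409600 ≡ 987 (mod 1289)
585^8 ≡ 987^2 = 974169 ≡ 974 (mod 1289)
585^11 = 585^8 × 585^2 × 585^1 ≡ 974 × 640 × 585 (mod 1289).
Accumulate the product:
974 × 640 = 623360 ≡ 773
773 × 585 = 452205 ≡ 1055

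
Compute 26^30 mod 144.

30 in binary is 11110, i.e. 30 = 16 + 8 + 4 + 2.
26^1 ≡ 26 (mod 144)
26^2 ≡ 26^2 = 676 ≡ 100 (mod 144)
26^4 ≡ 100^2 = 10000 ≡ 64 (mod 144)
26^8 ≡ 64^2 = 4096 ≡ 64 (mod 144)
26^16 ≡ 64^2 = 4096 ≡ 64 (mod 144)
26^30 = 26^16 · 26^8 · 26^4 · 26^2 ≡ 64 · 64 · 64 · 100 (mod 144).
Accumulate the product:
64 · 64 = 4096 ≡ 64
64 · 64 = 4096 ≡ 64
64 · 100 = 6400 ≡ 64

64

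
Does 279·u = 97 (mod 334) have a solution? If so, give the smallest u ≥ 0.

229

gcd(279, 334) = 1, so a unique solution mod 334 exists.
279⁻¹ ≡ 85 (mod 334).
u ≡ 85·97 ≡ 229 (mod 334).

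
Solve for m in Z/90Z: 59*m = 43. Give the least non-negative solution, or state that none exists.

77

gcd(59, 90) = 1, so a unique solution mod 90 exists.
59⁻¹ ≡ 29 (mod 90).
m ≡ 29*43 ≡ 77 (mod 90).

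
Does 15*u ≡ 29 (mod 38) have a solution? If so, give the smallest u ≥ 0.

gcd(15, 38) = 1, so a unique solution mod 38 exists.
15⁻¹ ≡ 33 (mod 38).
u ≡ 33*29 ≡ 7 (mod 38).

7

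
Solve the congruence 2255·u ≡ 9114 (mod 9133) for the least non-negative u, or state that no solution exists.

3961

gcd(2255, 9133) = 1, so a unique solution mod 9133 exists.
2255⁻¹ ≡ 3637 (mod 9133).
u ≡ 3637·9114 ≡ 3961 (mod 9133).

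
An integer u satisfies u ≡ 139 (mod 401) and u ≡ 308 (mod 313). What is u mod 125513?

90765

401⁻¹ mod 313: 401×281 ≡ 1 (mod 313), so 401⁻¹ ≡ 281.
u = 139 + 401×((308 − 139)×281 mod 313) = 139 + 401×226 = 90765.
Check: 90765 mod 401 = 139, 90765 mod 313 = 308. ✓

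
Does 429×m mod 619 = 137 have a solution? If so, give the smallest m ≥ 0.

400

gcd(429, 619) = 1, so a unique solution mod 619 exists.
429⁻¹ ≡ 518 (mod 619).
m ≡ 518×137 ≡ 400 (mod 619).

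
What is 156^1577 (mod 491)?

419

Compute successive squares:
1577 in binary is 11000101001, i.e. 1577 = 1024 + 512 + 32 + 8 + 1.
156^1 ≡ 156 (mod 491)
156^2 ≡ 156^2 = 24336 ≡ 277 (mod 491)
156^4 ≡ 277^2 = 76729 ≡ 133 (mod 491)
156^8 ≡ 133^2 = 17689 ≡ 13 (mod 491)
156^16 ≡ 13^2 = 169 (mod 491)
156^32 ≡ 169^2 = 28561 ≡ 83 (mod 491)
156^64 ≡ 83^2 = 6889 ≡ 15 (mod 491)
156^128 ≡ 15^2 = 225 (mod 491)
156^256 ≡ 225^2 = 50625 ≡ 52 (mod 491)
156^512 ≡ 52^2 = 2704 ≡ 249 (mod 491)
156^1024 ≡ 249^2 = 62001 ≡ 135 (mod 491)
156^1577 = 156^1024 * 156^512 * 156^32 * 156^8 * 156^1 ≡ 135 * 249 * 83 * 13 * 156 (mod 491).
Accumulate the product:
135 * 249 = 33615 ≡ 227
227 * 83 = 18841 ≡ 183
183 * 13 = 2379 ≡ 415
415 * 156 = 64740 ≡ 419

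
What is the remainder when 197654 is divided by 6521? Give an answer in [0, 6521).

2024

197654 = 30·6521 + 2024, so 197654 ≡ 2024 (mod 6521).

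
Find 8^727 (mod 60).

32

727 in binary is 1011010111, i.e. 727 = 512 + 128 + 64 + 16 + 4 + 2 + 1.
8^1 ≡ 8 (mod 60)
8^2 ≡ 8^2 = 64 ≡ 4 (mod 60)
8^4 ≡ 4^2 = 16 (mod 60)
8^8 ≡ 16^2 = 256 ≡ 16 (mod 60)
8^16 ≡ 16^2 = 256 ≡ 16 (mod 60)
8^32 ≡ 16^2 = 256 ≡ 16 (mod 60)
8^64 ≡ 16^2 = 256 ≡ 16 (mod 60)
8^128 ≡ 16^2 = 256 ≡ 16 (mod 60)
8^256 ≡ 16^2 = 256 ≡ 16 (mod 60)
8^512 ≡ 16^2 = 256 ≡ 16 (mod 60)
8^727 = 8^512 · 8^128 · 8^64 · 8^16 · 8^4 · 8^2 · 8^1 ≡ 16 · 16 · 16 · 16 · 16 · 4 · 8 (mod 60).
Accumulate the product:
16 · 16 = 256 ≡ 16
16 · 16 = 256 ≡ 16
16 · 16 = 256 ≡ 16
16 · 16 = 256 ≡ 16
16 · 4 = 64 ≡ 4
4 · 8 = 32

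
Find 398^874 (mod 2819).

1936

874 in binary is 1101101010, i.e. 874 = 512 + 256 + 64 + 32 + 8 + 2.
398^1 ≡ 398 (mod 2819)
398^2 ≡ 398^2 = 158404 ≡ 540 (mod 2819)
398^4 ≡ 540^2 = 291600 ≡ 1243 (mod 2819)
398^8 ≡ 1243^2 = 1545049 ≡ 237 (mod 2819)
398^16 ≡ 237^2 = 56169 ≡ 2608 (mod 2819)
398^32 ≡ 2608^2 = 6801664 ≡ 2236 (mod 2819)
398^64 ≡ 2236^2 = 4999696 ≡ 1609 (mod 2819)
398^128 ≡ 1609^2 = 2588881 ≡ 1039 (mod 2819)
398^256 ≡ 1039^2 = 1079521 ≡ 2663 (mod 2819)
398^512 ≡ 2663^2 = 7091569 ≡ 1784 (mod 2819)
398^874 = 398^512 × 398^256 × 398^64 × 398^32 × 398^8 × 398^2 ≡ 1784 × 2663 × 1609 × 2236 × 237 × 540 (mod 2819).
Accumulate the product:
1784 × 2663 = 4750792 ≡ 777
777 × 1609 = 1250193 ≡ 1376
1376 × 2236 = 3076736 ≡ 1207
1207 × 237 = 286059 ≡ 1340
1340 × 540 = 723600 ≡ 1936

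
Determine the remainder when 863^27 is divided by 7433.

4261

27 in binary is 11011, i.e. 27 = 16 + 8 + 2 + 1.
863^1 ≡ 863 (mod 7433)
863^2 ≡ 863^2 = 744769 ≡ 1469 (mod 7433)
863^4 ≡ 1469^2 = 2157961 ≡ 2391 (mod 7433)
863^8 ≡ 2391^2 = 5716881 ≡ 904 (mod 7433)
863^16 ≡ 904^2 = 817216 ≡ 7019 (mod 7433)
863^27 = 863^16 × 863^8 × 863^2 × 863^1 ≡ 7019 × 904 × 1469 × 863 (mod 7433).
Accumulate the product:
7019 × 904 = 6345176 ≡ 4827
4827 × 1469 = 7090863 ≡ 7214
7214 × 863 = 6225682 ≡ 4261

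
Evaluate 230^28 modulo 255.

By square-and-multiply:
28 in binary is 11100, i.e. 28 = 16 + 8 + 4.
230^1 ≡ 230 (mod 255)
230^2 ≡ 230^2 = 52900 ≡ 115 (mod 255)
230^4 ≡ 115^2 = 13225 ≡ 220 (mod 255)
230^8 ≡ 220^2 = 48400 ≡ 205 (mod 255)
230^16 ≡ 205^2 = 42025 ≡ 205 (mod 255)
230^28 = 230^16 * 230^8 * 230^4 ≡ 205 * 205 * 220 (mod 255).
Accumulate the product:
205 * 205 = 42025 ≡ 205
205 * 220 = 45100 ≡ 220

220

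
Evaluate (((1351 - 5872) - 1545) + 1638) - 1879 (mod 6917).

610

1351 - 5872 = -4521 ≡ 2396 (mod 6917)
2396 - 1545 = 851
851 + 1638 = 2489
2489 - 1879 = 610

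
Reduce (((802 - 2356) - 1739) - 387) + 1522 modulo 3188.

802 - 2356 = -1554 ≡ 1634 (mod 3188)
1634 - 1739 = -105 ≡ 3083 (mod 3188)
3083 - 387 = 2696
2696 + 1522 = 4218 ≡ 1030 (mod 3188)

1030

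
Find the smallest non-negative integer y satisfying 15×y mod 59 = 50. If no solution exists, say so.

23

gcd(15, 59) = 1, so a unique solution mod 59 exists.
15⁻¹ ≡ 4 (mod 59).
y ≡ 4×50 ≡ 23 (mod 59).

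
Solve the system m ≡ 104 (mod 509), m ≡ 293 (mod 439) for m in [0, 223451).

509⁻¹ mod 439: 509×69 ≡ 1 (mod 439), so 509⁻¹ ≡ 69.
m = 104 + 509×((293 − 104)×69 mod 439) = 104 + 509×310 = 157894.
Check: 157894 mod 509 = 104, 157894 mod 439 = 293. ✓

157894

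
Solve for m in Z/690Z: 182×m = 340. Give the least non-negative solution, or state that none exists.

290

gcd(182, 690) = 2, and 2 | 340, so solutions exist.
Divide through by 2: 91×m mod 345 = 170.
91⁻¹ ≡ 91 (mod 345).
m ≡ 91×170 ≡ 290 (mod 345).
The smallest non-negative solution is m = 290.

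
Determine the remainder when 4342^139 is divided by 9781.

9223

139 in binary is 10001011, i.e. 139 = 128 + 8 + 2 + 1.
4342^1 ≡ 4342 (mod 9781)
4342^2 ≡ 4342^2 = 18852964 ≡ 4977 (mod 9781)
4342^4 ≡ 4977^2 = 24770529 ≡ 5037 (mod 9781)
4342^8 ≡ 5037^2 = 25371369 ≡ 9236 (mod 9781)
4342^16 ≡ 9236^2 = 85303696 ≡ 3595 (mod 9781)
4342^32 ≡ 3595^2 = 12924025 ≡ 3324 (mod 9781)
4342^64 ≡ 3324^2 = 11048976 ≡ 6227 (mod 9781)
4342^128 ≡ 6227^2 = 38775529 ≡ 3645 (mod 9781)
4342^139 = 4342^128 * 4342^8 * 4342^2 * 4342^1 ≡ 3645 * 9236 * 4977 * 4342 (mod 9781).
Accumulate the product:
3645 * 9236 = 33665220 ≡ 8799
8799 * 4977 = 43792623 ≡ 3086
3086 * 4342 = 13399412 ≡ 9223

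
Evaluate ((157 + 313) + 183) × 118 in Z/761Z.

193

157 + 313 = 470
470 + 183 = 653
653 × 118 = 77054 ≡ 193 (mod 761)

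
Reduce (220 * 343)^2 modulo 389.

36

220 * 343 = 75460 ≡ 383 (mod 389)
(383)^2 ≡ 36 (mod 389)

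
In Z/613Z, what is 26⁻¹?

448

Apply the Euclidean algorithm and back-substitute:
613 = 23*26 + 15
26 = 1*15 + 11
15 = 1*11 + 4
11 = 2*4 + 3
4 = 1*3 + 1
3 = 3*1 + 0
gcd(26, 613) = 1, so the inverse exists.
Bézout: 1 = 7*613 − 165*26.
So 26⁻¹ ≡ −165 ≡ 448 (mod 613).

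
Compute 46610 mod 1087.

956

46610 = 42·1087 + 956, so 46610 ≡ 956 (mod 1087).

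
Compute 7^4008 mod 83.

4008 in binary is 111110101000, i.e. 4008 = 2048 + 1024 + 512 + 256 + 128 + 32 + 8.
7^1 ≡ 7 (mod 83)
7^2 ≡ 7^2 = 49 (mod 83)
7^4 ≡ 49^2 = 2401 ≡ 77 (mod 83)
7^8 ≡ 77^2 = 5929 ≡ 36 (mod 83)
7^16 ≡ 36^2 = 1296 ≡ 51 (mod 83)
7^32 ≡ 51^2 = 2601 ≡ 28 (mod 83)
7^64 ≡ 28^2 = 784 ≡ 37 (mod 83)
7^128 ≡ 37^2 = 1369 ≡ 41 (mod 83)
7^256 ≡ 41^2 = 1681 ≡ 21 (mod 83)
7^512 ≡ 21^2 = 441 ≡ 26 (mod 83)
7^1024 ≡ 26^2 = 676 ≡ 12 (mod 83)
7^2048 ≡ 12^2 = 144 ≡ 61 (mod 83)
7^4008 = 7^2048 × 7^1024 × 7^512 × 7^256 × 7^128 × 7^32 × 7^8 ≡ 61 × 12 × 26 × 21 × 41 × 28 × 36 (mod 83).
Accumulate the product:
61 × 12 = 732 ≡ 68
68 × 26 = 1768 ≡ 25
25 × 21 = 525 ≡ 27
27 × 41 = 1107 ≡ 28
28 × 28 = 784 ≡ 37
37 × 36 = 1332 ≡ 4

4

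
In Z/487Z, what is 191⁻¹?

487 = 2*191 + 105
191 = 1*105 + 86
105 = 1*86 + 19
86 = 4*19 + 10
19 = 1*10 + 9
10 = 1*9 + 1
9 = 9*1 + 0
gcd(191, 487) = 1, so the inverse exists.
Back-substitute for 1:
1 = 1*10 − 1*9
  = −1*19 + 2*10
  = 2*86 − 9*19
  = −9*105 + 11*86
  = 11*191 − 20*105
  = −20*487 + 51*191
So 191⁻¹ ≡ 51 (mod 487).

51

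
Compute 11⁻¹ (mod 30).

11

Apply the Euclidean algorithm and back-substitute:
30 = 2×11 + 8
11 = 1×8 + 3
8 = 2×3 + 2
3 = 1×2 + 1
2 = 2×1 + 0
gcd(11, 30) = 1, so the inverse exists.
Bézout: 1 = −4×30 + 11×11.
So 11⁻¹ ≡ 11 (mod 30).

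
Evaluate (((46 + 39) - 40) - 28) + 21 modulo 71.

46 + 39 = 85 ≡ 14 (mod 71)
14 - 40 = -26 ≡ 45 (mod 71)
45 - 28 = 17
17 + 21 = 38

38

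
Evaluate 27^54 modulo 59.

19

Compute successive squares:
54 in binary is 110110, i.e. 54 = 32 + 16 + 4 + 2.
27^1 ≡ 27 (mod 59)
27^2 ≡ 27^2 = 729 ≡ 21 (mod 59)
27^4 ≡ 21^2 = 441 ≡ 28 (mod 59)
27^8 ≡ 28^2 = 784 ≡ 17 (mod 59)
27^16 ≡ 17^2 = 289 ≡ 53 (mod 59)
27^32 ≡ 53^2 = 2809 ≡ 36 (mod 59)
27^54 = 27^32 * 27^16 * 27^4 * 27^2 ≡ 36 * 53 * 28 * 21 (mod 59).
Accumulate the product:
36 * 53 = 1908 ≡ 20
20 * 28 = 560 ≡ 29
29 * 21 = 609 ≡ 19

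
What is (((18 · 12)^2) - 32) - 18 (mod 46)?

18 · 12 = 216 ≡ 32 (mod 46)
(32)^2 ≡ 12 (mod 46)
12 - 32 = -20 ≡ 26 (mod 46)
26 - 18 = 8

8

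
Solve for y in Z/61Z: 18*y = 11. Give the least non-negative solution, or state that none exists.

4

gcd(18, 61) = 1, so a unique solution mod 61 exists.
18⁻¹ ≡ 17 (mod 61).
y ≡ 17*11 ≡ 4 (mod 61).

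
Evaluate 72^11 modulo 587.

11 in binary is 1011, i.e. 11 = 8 + 2 + 1.
72^1 ≡ 72 (mod 587)
72^2 ≡ 72^2 = 5184 ≡ 488 (mod 587)
72^4 ≡ 488^2 = 238144 ≡ 409 (mod 587)
72^8 ≡ 409^2 = 167281 ≡ 573 (mod 587)
72^11 = 72^8 * 72^2 * 72^1 ≡ 573 * 488 * 72 (mod 587).
Accumulate the product:
573 * 488 = 279624 ≡ 212
212 * 72 = 15264 ≡ 2

2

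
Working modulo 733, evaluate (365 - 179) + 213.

365 - 179 = 186
186 + 213 = 399

399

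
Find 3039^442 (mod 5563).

By square-and-multiply:
442 in binary is 110111010, i.e. 442 = 256 + 128 + 32 + 16 + 8 + 2.
3039^1 ≡ 3039 (mod 5563)
3039^2 ≡ 3039^2 = 9235521 ≡ 941 (mod 5563)
3039^4 ≡ 941^2 = 885481 ≡ 964 (mod 5563)
3039^8 ≡ 964^2 = 929296 ≡ 275 (mod 5563)
3039^16 ≡ 275^2 = 75625 ≡ 3306 (mod 5563)
3039^32 ≡ 3306^2 = 10929636 ≡ 3904 (mod 5563)
3039^64 ≡ 3904^2 = 15241216 ≡ 4159 (mod 5563)
3039^128 ≡ 4159^2 = 17297281 ≡ 1914 (mod 5563)
3039^256 ≡ 1914^2 = 3663396 ≡ 2942 (mod 5563)
3039^442 = 3039^256 * 3039^128 * 3039^32 * 3039^16 * 3039^8 * 3039^2 ≡ 2942 * 1914 * 3904 * 3306 * 275 * 941 (mod 5563).
Accumulate the product:
2942 * 1914 = 5630988 ≡ 1232
1232 * 3904 = 4809728 ≡ 3296
3296 * 3306 = 10896576 ≡ 4222
4222 * 275 = 1161050 ≡ 3946
3946 * 941 = 3713186 ≡ 2665

2665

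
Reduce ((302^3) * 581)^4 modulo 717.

100

(302)^3 ≡ 53 (mod 717)
53 * 581 = 30793 ≡ 679 (mod 717)
(679)^4 ≡ 100 (mod 717)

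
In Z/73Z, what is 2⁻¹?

37

By the extended Euclidean algorithm:
73 = 36×2 + 1
2 = 2×1 + 0
gcd(2, 73) = 1, so the inverse exists.
Back-substitute for 1:
1 = 1×73 − 36×2
So 2⁻¹ ≡ −36 ≡ 37 (mod 73).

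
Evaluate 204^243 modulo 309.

By square-and-multiply:
243 in binary is 11110011, i.e. 243 = 128 + 64 + 32 + 16 + 2 + 1.
204^1 ≡ 204 (mod 309)
204^2 ≡ 204^2 = 41616 ≡ 210 (mod 309)
204^4 ≡ 210^2 = 44100 ≡ 222 (mod 309)
204^8 ≡ 222^2 = 49284 ≡ 153 (mod 309)
204^16 ≡ 153^2 = 23409 ≡ 234 (mod 309)
204^32 ≡ 234^2 = 54756 ≡ 63 (mod 309)
204^64 ≡ 63^2 = 3969 ≡ 261 (mod 309)
204^128 ≡ 261^2 = 68121 ≡ 141 (mod 309)
204^243 = 204^128 × 204^64 × 204^32 × 204^16 × 204^2 × 204^1 ≡ 141 × 261 × 63 × 234 × 210 × 204 (mod 309).
Accumulate the product:
141 × 261 = 36801 ≡ 30
30 × 63 = 1890 ≡ 36
36 × 234 = 8424 ≡ 81
81 × 210 = 17010 ≡ 15
15 × 204 = 3060 ≡ 279

279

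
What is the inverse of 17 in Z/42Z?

5

Apply the Euclidean algorithm and back-substitute:
42 = 2*17 + 8
17 = 2*8 + 1
8 = 8*1 + 0
gcd(17, 42) = 1, so the inverse exists.
Back-substitute for 1:
1 = 1*17 − 2*8
  = −2*42 + 5*17
So 17⁻¹ ≡ 5 (mod 42).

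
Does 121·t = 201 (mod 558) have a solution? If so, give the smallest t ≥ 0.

gcd(121, 558) = 1, so a unique solution mod 558 exists.
121⁻¹ ≡ 475 (mod 558).
t ≡ 475·201 ≡ 57 (mod 558).

57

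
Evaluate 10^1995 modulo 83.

30

Using repeated squaring:
1995 in binary is 11111001011, i.e. 1995 = 1024 + 512 + 256 + 128 + 64 + 8 + 2 + 1.
10^1 ≡ 10 (mod 83)
10^2 ≡ 10^2 = 100 ≡ 17 (mod 83)
10^4 ≡ 17^2 = 289 ≡ 40 (mod 83)
10^8 ≡ 40^2 = 1600 ≡ 23 (mod 83)
10^16 ≡ 23^2 = 529 ≡ 31 (mod 83)
10^32 ≡ 31^2 = 961 ≡ 48 (mod 83)
10^64 ≡ 48^2 = 2304 ≡ 63 (mod 83)
10^128 ≡ 63^2 = 3969 ≡ 68 (mod 83)
10^256 ≡ 68^2 = 4624 ≡ 59 (mod 83)
10^512 ≡ 59^2 = 3481 ≡ 78 (mod 83)
10^1024 ≡ 78^2 = 6084 ≡ 25 (mod 83)
10^1995 = 10^1024 · 10^512 · 10^256 · 10^128 · 10^64 · 10^8 · 10^2 · 10^1 ≡ 25 · 78 · 59 · 68 · 63 · 23 · 17 · 10 (mod 83).
Accumulate the product:
25 · 78 = 1950 ≡ 41
41 · 59 = 2419 ≡ 12
12 · 68 = 816 ≡ 69
69 · 63 = 4347 ≡ 31
31 · 23 = 713 ≡ 49
49 · 17 = 833 ≡ 3
3 · 10 = 30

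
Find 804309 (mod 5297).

804309 = 151*5297 + 4462, so 804309 ≡ 4462 (mod 5297).

4462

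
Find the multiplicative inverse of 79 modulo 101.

Apply the Euclidean algorithm and back-substitute:
101 = 1*79 + 22
79 = 3*22 + 13
22 = 1*13 + 9
13 = 1*9 + 4
9 = 2*4 + 1
4 = 4*1 + 0
gcd(79, 101) = 1, so the inverse exists.
Back-substitute for 1:
1 = 1*9 − 2*4
  = −2*13 + 3*9
  = 3*22 − 5*13
  = −5*79 + 18*22
  = 18*101 − 23*79
So 79⁻¹ ≡ −23 ≡ 78 (mod 101).

78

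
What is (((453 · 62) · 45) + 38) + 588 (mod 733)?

71

453 · 62 = 28086 ≡ 232 (mod 733)
232 · 45 = 10440 ≡ 178 (mod 733)
178 + 38 = 216
216 + 588 = 804 ≡ 71 (mod 733)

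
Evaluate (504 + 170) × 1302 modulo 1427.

1370

504 + 170 = 674
674 × 1302 = 877548 ≡ 1370 (mod 1427)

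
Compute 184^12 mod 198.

64

Using repeated squaring:
12 in binary is 1100, i.e. 12 = 8 + 4.
184^1 ≡ 184 (mod 198)
184^2 ≡ 184^2 = 33856 ≡ 196 (mod 198)
184^4 ≡ 196^2 = 38416 ≡ 4 (mod 198)
184^8 ≡ 4^2 = 16 (mod 198)
184^12 = 184^8 * 184^4 ≡ 16 * 4 (mod 198).
16 * 4 = 64 ≡ 64 (mod 198).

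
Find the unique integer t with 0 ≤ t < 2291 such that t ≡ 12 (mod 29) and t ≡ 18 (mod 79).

29⁻¹ mod 79: 29·30 ≡ 1 (mod 79), so 29⁻¹ ≡ 30.
t = 12 + 29·((18 − 12)·30 mod 79) = 12 + 29·22 = 650.

650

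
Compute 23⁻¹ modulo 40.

7

Run the extended Euclidean algorithm:
40 = 1*23 + 17
23 = 1*17 + 6
17 = 2*6 + 5
6 = 1*5 + 1
5 = 5*1 + 0
gcd(23, 40) = 1, so the inverse exists.
Back-substitute for 1:
1 = 1*6 − 1*5
  = −1*17 + 3*6
  = 3*23 − 4*17
  = −4*40 + 7*23
So 23⁻¹ ≡ 7 (mod 40).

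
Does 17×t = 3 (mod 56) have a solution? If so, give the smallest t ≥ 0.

gcd(17, 56) = 1, so a unique solution mod 56 exists.
17⁻¹ ≡ 33 (mod 56).
t ≡ 33×3 ≡ 43 (mod 56).

43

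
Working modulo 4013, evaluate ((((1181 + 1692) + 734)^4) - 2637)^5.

1181 + 1692 = 2873
2873 + 734 = 3607
(3607)^4 ≡ 3523 (mod 4013)
3523 - 2637 = 886
(886)^5 ≡ 2357 (mod 4013)

2357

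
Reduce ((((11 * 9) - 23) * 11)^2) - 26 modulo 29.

28

11 * 9 = 99 ≡ 12 (mod 29)
12 - 23 = -11 ≡ 18 (mod 29)
18 * 11 = 198 ≡ 24 (mod 29)
(24)^2 ≡ 25 (mod 29)
25 - 26 = -1 ≡ 28 (mod 29)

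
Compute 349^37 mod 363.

By square-and-multiply:
349^1 ≡ 349 (mod 363)
349^2 ≡ 349^2 = 121801 ≡ 196 (mod 363)
349^4 ≡ 196^2 = 38416 ≡ 301 (mod 363)
349^8 ≡ 301^2 = 90601 ≡ 214 (mod 363)
349^16 ≡ 214^2 = 45796 ≡ 58 (mod 363)
349^32 ≡ 58^2 = 3364 ≡ 97 (mod 363)
349^37 = 349^32 × 349^4 × 349^1 ≡ 97 × 301 × 349 (mod 363).
Accumulate the product:
97 × 301 = 29197 ≡ 157
157 × 349 = 54793 ≡ 343

343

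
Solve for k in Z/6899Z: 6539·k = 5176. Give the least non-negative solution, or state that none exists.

gcd(6539, 6899) = 1, so a unique solution mod 6899 exists.
6539⁻¹ ≡ 5730 (mod 6899).
k ≡ 5730·5176 ≡ 6578 (mod 6899).

6578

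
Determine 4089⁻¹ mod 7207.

6539

Apply the Euclidean algorithm and back-substitute:
7207 = 1·4089 + 3118
4089 = 1·3118 + 971
3118 = 3·971 + 205
971 = 4·205 + 151
205 = 1·151 + 54
151 = 2·54 + 43
54 = 1·43 + 11
43 = 3·11 + 10
11 = 1·10 + 1
10 = 10·1 + 0
gcd(4089, 7207) = 1, so the inverse exists.
Back-substitute for 1:
1 = 1·11 − 1·10
  = −1·43 + 4·11
  = 4·54 − 5·43
  = −5·151 + 14·54
  = 14·205 − 19·151
  = −19·971 + 90·205
  = 90·3118 − 289·971
  = −289·4089 + 379·3118
  = 379·7207 − 668·4089
So 4089⁻¹ ≡ −668 ≡ 6539 (mod 7207).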